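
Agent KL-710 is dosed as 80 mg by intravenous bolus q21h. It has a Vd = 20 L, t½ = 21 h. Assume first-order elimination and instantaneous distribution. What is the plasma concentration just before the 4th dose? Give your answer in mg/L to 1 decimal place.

f = (1/2)^(τ/t½) = (1/2)^(21/21) ≈ 0.5000.
C₀ = D/Vd = 80/20 ≈ 4.000 mg/L.
Before the 4th dose, 3 doses have been given. Superposition: Cmin = C₀·(f + f² + … + f^3).
≈ 4.000 × (0.5000 + 0.2500 + 0.1250) ≈ 4.000 × 0.8750 ≈ 3.500 mg/L.

3.5 mg/L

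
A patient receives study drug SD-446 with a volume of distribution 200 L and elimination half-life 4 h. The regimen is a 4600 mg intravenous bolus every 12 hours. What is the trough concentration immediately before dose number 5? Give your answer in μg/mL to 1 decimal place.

f = (1/2)^(τ/t½) = (1/2)^(12/4) ≈ 0.1250.
C₀ = D/Vd = 4600/200 ≈ 23.000 μg/mL.
Before the 5th dose, 4 doses have been given. Superposition: Cmin = C₀·(f + f² + … + f^4).
≈ 23.000 × (0.1250 + 0.0156 + 0.0020 + 0.0002) ≈ 23.000 × 0.1428 ≈ 3.284 μg/mL.

3.3 μg/mL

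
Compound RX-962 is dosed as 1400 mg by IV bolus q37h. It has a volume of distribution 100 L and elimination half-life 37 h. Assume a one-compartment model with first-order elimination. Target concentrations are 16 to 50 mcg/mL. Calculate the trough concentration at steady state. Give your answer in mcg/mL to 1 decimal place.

The dosing interval is 1 half-life, so f = 2^(−1) = 0.5.
At steady state, R = 1/(1 − 0.5) = 2/1.
Single-dose peak C₀ = D/Vd = 1400/100 = 14 mcg/mL.
Steady-state peak Cmax,ss = C₀·R = 14 × 2/1 ≈ 28.000 mcg/mL.
Steady-state trough Cmin,ss = Cmax,ss·f ≈ 28.000 × 0.5 ≈ 14.000 mcg/mL.
Trough 14.0 mcg/mL vs MEC 16 mcg/mL: subtherapeutic.

14.0 mcg/mL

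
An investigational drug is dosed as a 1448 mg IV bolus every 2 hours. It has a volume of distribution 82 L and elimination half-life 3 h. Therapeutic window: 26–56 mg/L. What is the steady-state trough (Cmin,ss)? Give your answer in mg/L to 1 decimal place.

k = ln2/t½ = ln2/3 ≈ 0.231049 h⁻¹; fraction remaining f = e^(−kτ) = e^(−0.231049×2) ≈ 0.6300.
Each bolus raises the concentration by D/Vd = 1448/82 ≈ 17.659 mg/L.
Steady-state trough Cmin,ss = C₀·f/(1−f) ≈ 17.659 × 0.6300/0.3700 ≈ 30.068 mg/L.
Trough 30.1 mg/L vs MEC 26 mg/L: adequate.

30.1 mg/L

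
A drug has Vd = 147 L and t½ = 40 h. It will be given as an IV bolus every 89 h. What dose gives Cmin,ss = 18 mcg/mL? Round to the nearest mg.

τ/t½ = 89/40 ≈ 2.225, so f = (1/2)^(89/40) ≈ 0.213899.
Cmin,ss = (D/Vd)·f/(1−f), so D = Cmin,ss·Vd·(1−f)/f.
D = 18 × 147 × (1−f)/f ≈ 18 × 147 × 3.67510 ≈ 9724.31 mg.

9724 mg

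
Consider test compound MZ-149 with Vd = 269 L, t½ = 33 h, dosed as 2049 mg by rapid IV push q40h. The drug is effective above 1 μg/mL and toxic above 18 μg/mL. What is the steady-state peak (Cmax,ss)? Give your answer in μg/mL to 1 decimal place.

13.4 μg/mL

k = ln2/t½ = ln2/33 ≈ 0.021004 h⁻¹; fraction remaining f = e^(−kτ) = e^(−0.021004×40) ≈ 0.4316.
Accumulation ratio R = 1/(1 − f) ≈ 1/0.5684 ≈ 1.7593.
Each bolus raises the concentration by D/Vd = 2049/269 ≈ 7.617 μg/mL.
Steady-state peak Cmax,ss = C₀·R ≈ 7.617 × 1.7593 ≈ 13.401 μg/mL.
Peak 13.4 μg/mL vs MTC 18 μg/mL: below toxic threshold.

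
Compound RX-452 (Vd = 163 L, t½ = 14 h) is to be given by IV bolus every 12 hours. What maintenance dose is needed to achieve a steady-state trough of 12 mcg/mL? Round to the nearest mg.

τ/t½ = 12/14 ≈ 0.85714, so f = (1/2)^(12/14) ≈ 0.552045.
Cmin,ss = (D/Vd)·f/(1−f), so D = Cmin,ss·Vd·(1−f)/f.
D = 12 × 163 × (1−f)/f ≈ 12 × 163 × 0.81145 ≈ 1587.20 mg.

1587 mg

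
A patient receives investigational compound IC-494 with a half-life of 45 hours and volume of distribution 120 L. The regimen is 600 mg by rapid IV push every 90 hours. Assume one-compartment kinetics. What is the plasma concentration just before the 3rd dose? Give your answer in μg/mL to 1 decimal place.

1.6 μg/mL

f = (1/2)^(τ/t½) = (1/2)^(90/45) ≈ 0.2500.
C₀ = D/Vd = 600/120 ≈ 5.000 μg/mL.
Before the 3rd dose, 2 doses have been given. Superposition: Cmin = C₀·(f + f²).
≈ 5.000 × (0.2500 + 0.0625) ≈ 5.000 × 0.3125 ≈ 1.562 μg/mL.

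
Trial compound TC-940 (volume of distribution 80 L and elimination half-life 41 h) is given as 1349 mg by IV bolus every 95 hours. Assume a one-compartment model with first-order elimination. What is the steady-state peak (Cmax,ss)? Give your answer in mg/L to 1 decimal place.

21.1 mg/L

k = ln2/t½ = ln2/41 ≈ 0.016906 h⁻¹; fraction remaining f = e^(−kτ) = e^(−0.016906×95) ≈ 0.2007.
Accumulation ratio R = 1/(1 − f) ≈ 1/0.7993 ≈ 1.2511.
Each bolus raises the concentration by D/Vd = 1349/80 ≈ 16.863 mg/L.
Cmax,ss = C₀/(1 − f) ≈ 16.863/0.7993 ≈ 21.097 mg/L.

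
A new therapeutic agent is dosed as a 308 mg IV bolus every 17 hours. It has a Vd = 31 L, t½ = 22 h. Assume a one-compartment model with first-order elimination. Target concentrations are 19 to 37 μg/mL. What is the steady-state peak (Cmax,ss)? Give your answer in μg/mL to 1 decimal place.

τ/t½ = 17/22 ≈ 0.77273, so fraction remaining f = (1/2)^(17/22) ≈ 0.5853.
At steady state, accumulation factor R = 1/(1 − e^(−kτ)) ≈ 2.4114.
Single-dose peak C₀ = D/Vd = 308/31 ≈ 9.935 μg/mL.
Steady-state peak Cmax,ss = C₀·R ≈ 9.935 × 2.4114 ≈ 23.957 μg/mL.
Peak 24.0 μg/mL vs MTC 37 μg/mL: below toxic threshold.

24.0 μg/mL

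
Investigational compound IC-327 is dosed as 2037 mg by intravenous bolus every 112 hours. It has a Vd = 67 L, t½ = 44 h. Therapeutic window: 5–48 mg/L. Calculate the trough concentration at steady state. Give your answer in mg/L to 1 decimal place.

k = ln2/t½ = ln2/44 ≈ 0.015753 h⁻¹; fraction remaining f = e^(−kτ) = e^(−0.015753×112) ≈ 0.1713.
Accumulation ratio R = 1/(1 − f) ≈ 1/0.8287 ≈ 1.2067.
Each bolus raises the concentration by D/Vd = 2037/67 ≈ 30.403 mg/L.
Steady-state peak Cmax,ss = C₀·R ≈ 30.403 × 1.2067 ≈ 36.687 mg/L.
One interval later, Cmin,ss = Cmax,ss·e^(−kτ) ≈ 36.687 × 0.1713 ≈ 6.284 mg/L.
Trough 6.3 mg/L vs MEC 5 mg/L: adequate.

6.3 mg/L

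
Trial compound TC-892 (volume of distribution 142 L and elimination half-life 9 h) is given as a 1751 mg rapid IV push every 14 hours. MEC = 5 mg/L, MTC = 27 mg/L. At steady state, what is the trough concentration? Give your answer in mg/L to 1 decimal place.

τ/t½ = 14/9 ≈ 1.5556, so fraction remaining f = (1/2)^(14/9) ≈ 0.3402.
Accumulation ratio R = 1/(1 − f) ≈ 1/0.6598 ≈ 1.5156.
Each bolus raises the concentration by D/Vd = 1751/142 ≈ 12.331 mg/L.
Steady-state peak Cmax,ss = C₀·R ≈ 12.331 × 1.5156 ≈ 18.689 mg/L.
One interval later, Cmin,ss = Cmax,ss·e^(−kτ) ≈ 18.689 × 0.3402 ≈ 6.358 mg/L.
Trough 6.4 mg/L vs MEC 5 mg/L: adequate.

6.4 mg/L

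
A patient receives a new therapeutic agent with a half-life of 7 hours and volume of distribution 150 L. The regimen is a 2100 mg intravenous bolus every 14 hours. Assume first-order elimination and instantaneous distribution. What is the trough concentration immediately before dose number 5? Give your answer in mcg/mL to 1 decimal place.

4.6 mcg/mL

f = (1/2)^(τ/t½) = (1/2)^(14/7) ≈ 0.2500.
C₀ = D/Vd = 2100/150 ≈ 14.000 mcg/mL.
Before the 5th dose, 4 doses have been given. Superposition: Cmin = C₀·(f + f² + … + f^4).
≈ 14.000 × (0.2500 + 0.0625 + 0.0156 + 0.0039) ≈ 14.000 × 0.3320 ≈ 4.648 mcg/mL.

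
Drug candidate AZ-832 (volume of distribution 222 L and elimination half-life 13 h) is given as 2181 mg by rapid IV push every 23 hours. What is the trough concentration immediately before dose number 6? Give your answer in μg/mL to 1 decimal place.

f = (1/2)^(τ/t½) = (1/2)^(23/13) ≈ 0.2934.
C₀ = D/Vd = 2181/222 ≈ 9.824 μg/mL.
Before the 6th dose, 5 doses have been given. Superposition: Cmin = C₀·(f + f² + … + f^5).
≈ 9.824 × (0.2934 + 0.0861 + 0.0253 + 0.0074 + 0.0022) ≈ 9.824 × 0.4144 ≈ 4.071 μg/mL.

4.1 μg/mL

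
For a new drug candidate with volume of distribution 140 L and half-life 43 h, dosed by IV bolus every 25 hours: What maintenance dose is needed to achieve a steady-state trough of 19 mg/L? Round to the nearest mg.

τ/t½ = 25/43 ≈ 0.5814, so f = (1/2)^(25/43) ≈ 0.668317.
Cmin,ss = (D/Vd)·f/(1−f), so D = Cmin,ss·Vd·(1−f)/f.
D = 19 × 140 × (1−f)/f ≈ 19 × 140 × 0.49630 ≈ 1320.16 mg.

1320 mg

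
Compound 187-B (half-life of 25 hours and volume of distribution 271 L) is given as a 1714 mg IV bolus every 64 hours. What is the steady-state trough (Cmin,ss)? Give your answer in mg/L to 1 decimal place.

1.3 mg/L

k = ln2/t½ = ln2/25 ≈ 0.027726 h⁻¹; fraction remaining f = e^(−kτ) = e^(−0.027726×64) ≈ 0.1696.
At steady state, accumulation factor R = 1/(1 − e^(−kτ)) ≈ 1.2042.
Single-dose peak C₀ = D/Vd = 1714/271 ≈ 6.325 mg/L.
Steady-state peak Cmax,ss = C₀·R ≈ 6.325 × 1.2042 ≈ 7.617 mg/L.
Steady-state trough Cmin,ss = Cmax,ss·f ≈ 7.617 × 0.1696 ≈ 1.292 mg/L.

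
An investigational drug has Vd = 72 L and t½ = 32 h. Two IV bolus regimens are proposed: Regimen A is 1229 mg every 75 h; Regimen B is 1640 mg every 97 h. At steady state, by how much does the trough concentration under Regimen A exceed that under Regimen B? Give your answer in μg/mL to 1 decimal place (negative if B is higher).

1.0 μg/mL

Regimen A: f = (1/2)^(75/32) ≈ 0.1970; Cmin,ss = (1229/72)·f/(1−f) ≈ 4.188 μg/mL.
Regimen B: f = (1/2)^(97/32) ≈ 0.1223; Cmin,ss = (1640/72)·f/(1−f) ≈ 3.174 μg/mL.
Difference ≈ 4.188 − 3.174 ≈ 1.014 μg/mL.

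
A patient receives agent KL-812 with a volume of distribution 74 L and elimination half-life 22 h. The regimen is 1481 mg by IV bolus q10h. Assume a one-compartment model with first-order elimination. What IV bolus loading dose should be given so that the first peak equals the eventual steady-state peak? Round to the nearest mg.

5480 mg

f = (1/2)^(10/22) ≈ 0.729740; accumulation ratio R = 1/(1−f) ≈ 3.70014.
Loading dose to hit Cmax,ss on first dose: D_load = D_maint·R ≈ 1481 × 3.70014 ≈ 5479.91 mg.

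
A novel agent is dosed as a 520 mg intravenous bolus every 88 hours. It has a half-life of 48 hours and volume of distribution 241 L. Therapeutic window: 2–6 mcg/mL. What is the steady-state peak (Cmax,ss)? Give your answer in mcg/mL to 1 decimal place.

3.0 mcg/mL

k = ln2/t½ = ln2/48 ≈ 0.014441 h⁻¹; fraction remaining f = e^(−kτ) = e^(−0.014441×88) ≈ 0.2806.
At steady state, accumulation factor R = 1/(1 − e^(−kτ)) ≈ 1.3900.
Each bolus raises the concentration by D/Vd = 520/241 ≈ 2.158 mcg/mL.
Steady-state peak Cmax,ss = C₀·R ≈ 2.158 × 1.3900 ≈ 3.000 mcg/mL.
Peak 3.0 mcg/mL vs MTC 6 mcg/mL: below toxic threshold.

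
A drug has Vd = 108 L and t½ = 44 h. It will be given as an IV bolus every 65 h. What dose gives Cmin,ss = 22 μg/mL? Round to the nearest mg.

τ/t½ = 65/44 ≈ 1.4773, so f = (1/2)^(65/44) ≈ 0.359167.
Cmin,ss = (D/Vd)·f/(1−f), so D = Cmin,ss·Vd·(1−f)/f.
D = 22 × 108 × (1−f)/f ≈ 22 × 108 × 1.78422 ≈ 4239.31 mg.

4239 mg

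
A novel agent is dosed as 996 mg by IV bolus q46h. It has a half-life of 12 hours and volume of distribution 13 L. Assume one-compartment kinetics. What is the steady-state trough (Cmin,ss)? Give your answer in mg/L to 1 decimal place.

k = ln2/t½ = ln2/12 ≈ 0.057762 h⁻¹; fraction remaining f = e^(−kτ) = e^(−0.057762×46) ≈ 0.0702.
At steady state, accumulation factor R = 1/(1 − e^(−kτ)) ≈ 1.0755.
Each bolus raises the concentration by D/Vd = 996/13 ≈ 76.615 mg/L.
Steady-state peak Cmax,ss = C₀·R ≈ 76.615 × 1.0755 ≈ 82.399 mg/L.
Steady-state trough Cmin,ss = Cmax,ss·f ≈ 82.399 × 0.0702 ≈ 5.784 mg/L.

5.8 mg/L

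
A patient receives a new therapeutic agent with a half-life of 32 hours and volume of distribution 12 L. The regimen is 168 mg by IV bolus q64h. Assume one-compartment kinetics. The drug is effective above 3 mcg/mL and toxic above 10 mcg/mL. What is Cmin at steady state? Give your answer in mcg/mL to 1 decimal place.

The dosing interval is 2 half-lives, so f = 2^(−2) = 0.25.
Accumulation ratio R = 1/(1 − f) = 1/0.75 = 4/3.
Single-dose peak C₀ = D/Vd = 168/12 = 14 mcg/mL.
Steady-state peak Cmax,ss = C₀·R = 14 × 4/3 ≈ 18.667 mcg/mL.
Steady-state trough Cmin,ss = Cmax,ss·f ≈ 18.667 × 0.25 ≈ 4.667 mcg/mL.
Trough 4.7 mcg/mL vs MEC 3 mcg/mL: adequate.

4.7 mcg/mL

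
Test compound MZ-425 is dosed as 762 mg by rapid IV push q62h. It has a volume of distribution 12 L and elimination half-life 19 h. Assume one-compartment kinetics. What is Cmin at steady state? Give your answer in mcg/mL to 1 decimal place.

Over one 62-h interval, 62/19 ≈ 3.2632 half-lives elapse, leaving f ≈ 0.1042 of each dose.
Each bolus raises the concentration by D/Vd = 762/12 ≈ 63.500 mcg/mL.
Steady-state trough Cmin,ss = C₀·f/(1−f) ≈ 63.500 × 0.1042/0.8958 ≈ 7.386 mcg/mL.

7.4 mcg/mL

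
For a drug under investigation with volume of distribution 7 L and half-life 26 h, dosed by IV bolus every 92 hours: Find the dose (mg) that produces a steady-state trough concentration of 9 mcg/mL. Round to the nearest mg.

τ/t½ = 92/26 ≈ 3.5385, so f = (1/2)^(92/26) ≈ 0.086063.
Cmin,ss = (D/Vd)·f/(1−f), so D = Cmin,ss·Vd·(1−f)/f.
D = 9 × 7 × (1−f)/f ≈ 9 × 7 × 10.61940 ≈ 669.02 mg.

669 mg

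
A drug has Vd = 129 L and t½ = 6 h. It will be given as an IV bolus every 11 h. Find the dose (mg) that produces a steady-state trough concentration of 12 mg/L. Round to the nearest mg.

3968 mg

τ/t½ = 11/6 ≈ 1.8333, so f = (1/2)^(11/6) ≈ 0.280616.
Cmin,ss = (D/Vd)·f/(1−f), so D = Cmin,ss·Vd·(1−f)/f.
D = 12 × 129 × (1−f)/f ≈ 12 × 129 × 2.56359 ≈ 3968.44 mg.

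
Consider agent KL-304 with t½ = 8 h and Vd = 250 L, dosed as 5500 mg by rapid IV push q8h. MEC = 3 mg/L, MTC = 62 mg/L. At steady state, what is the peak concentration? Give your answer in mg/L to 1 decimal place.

44.0 mg/L

The dosing interval is 1 half-life, so f = 2^(−1) = 0.5.
Accumulation ratio R = 1/(1 − f) = 1/0.5 = 2/1.
Single-dose peak C₀ = D/Vd = 5500/250 = 22 mg/L.
Steady-state peak Cmax,ss = C₀·R = 22 × 2/1 ≈ 44.000 mg/L.
Peak 44.0 mg/L vs MTC 62 mg/L: below toxic threshold.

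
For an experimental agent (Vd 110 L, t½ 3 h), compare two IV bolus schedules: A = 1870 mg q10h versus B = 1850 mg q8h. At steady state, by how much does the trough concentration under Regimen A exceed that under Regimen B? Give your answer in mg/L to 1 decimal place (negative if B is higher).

-1.3 mg/L

Regimen A: f = (1/2)^(10/3) ≈ 0.0992; Cmin,ss = (1870/110)·f/(1−f) ≈ 1.872 mg/L.
Regimen B: f = (1/2)^(8/3) ≈ 0.1575; Cmin,ss = (1850/110)·f/(1−f) ≈ 3.144 mg/L.
Difference ≈ 1.872 − 3.144 ≈ -1.272 mg/L.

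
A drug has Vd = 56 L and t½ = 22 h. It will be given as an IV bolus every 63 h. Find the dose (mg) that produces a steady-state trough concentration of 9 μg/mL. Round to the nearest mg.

τ/t½ = 63/22 ≈ 2.8636, so f = (1/2)^(63/22) ≈ 0.137391.
Cmin,ss = (D/Vd)·f/(1−f), so D = Cmin,ss·Vd·(1−f)/f.
D = 9 × 56 × (1−f)/f ≈ 9 × 56 × 6.27850 ≈ 3164.36 mg.

3164 mg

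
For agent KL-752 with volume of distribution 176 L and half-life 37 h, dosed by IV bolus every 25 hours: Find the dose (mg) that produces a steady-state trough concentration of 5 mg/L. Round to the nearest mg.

526 mg

τ/t½ = 25/37 ≈ 0.67568, so f = (1/2)^(25/37) ≈ 0.626039.
Cmin,ss = (D/Vd)·f/(1−f), so D = Cmin,ss·Vd·(1−f)/f.
D = 5 × 176 × (1−f)/f ≈ 5 × 176 × 0.59734 ≈ 525.66 mg.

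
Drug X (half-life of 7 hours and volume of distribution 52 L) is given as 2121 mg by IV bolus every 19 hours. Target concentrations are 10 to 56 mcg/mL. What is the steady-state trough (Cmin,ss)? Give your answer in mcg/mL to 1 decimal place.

7.3 mcg/mL

τ/t½ = 19/7 ≈ 2.7143, so fraction remaining f = (1/2)^(19/7) ≈ 0.1524.
Accumulation ratio R = 1/(1 − f) ≈ 1/0.8476 ≈ 1.1798.
Each bolus raises the concentration by D/Vd = 2121/52 ≈ 40.788 mcg/mL.
Steady-state peak Cmax,ss = C₀·R ≈ 40.788 × 1.1798 ≈ 48.122 mcg/mL.
Steady-state trough Cmin,ss = Cmax,ss·f ≈ 48.122 × 0.1524 ≈ 7.334 mcg/mL.
Trough 7.3 mcg/mL vs MEC 10 mcg/mL: subtherapeutic.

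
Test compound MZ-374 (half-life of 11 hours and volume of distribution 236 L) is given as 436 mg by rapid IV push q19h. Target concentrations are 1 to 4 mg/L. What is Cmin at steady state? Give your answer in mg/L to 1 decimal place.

0.8 mg/L

Over one 19-h interval, 19/11 ≈ 1.7273 half-lives elapse, leaving f ≈ 0.3020 of each dose.
Each bolus raises the concentration by D/Vd = 436/236 ≈ 1.847 mg/L.
Steady-state trough Cmin,ss = C₀·f/(1−f) ≈ 1.847 × 0.3020/0.6980 ≈ 0.799 mg/L.
Trough 0.8 mg/L vs MEC 1 mg/L: subtherapeutic.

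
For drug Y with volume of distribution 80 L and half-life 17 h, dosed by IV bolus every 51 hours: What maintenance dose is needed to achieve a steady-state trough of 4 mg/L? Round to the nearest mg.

2240 mg

τ/t½ = 51/17 ≈ 3, so f = (1/2)^(51/17) ≈ 0.125000.
Cmin,ss = (D/Vd)·f/(1−f), so D = Cmin,ss·Vd·(1−f)/f.
D = 4 × 80 × (1−f)/f ≈ 4 × 80 × 7.00000 ≈ 2240.00 mg.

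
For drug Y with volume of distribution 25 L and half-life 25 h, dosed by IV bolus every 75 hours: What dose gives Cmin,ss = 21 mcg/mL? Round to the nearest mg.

τ/t½ = 75/25 ≈ 3, so f = (1/2)^(75/25) ≈ 0.125000.
Cmin,ss = (D/Vd)·f/(1−f), so D = Cmin,ss·Vd·(1−f)/f.
D = 21 × 25 × (1−f)/f ≈ 21 × 25 × 7.00000 ≈ 3675.00 mg.

3675 mg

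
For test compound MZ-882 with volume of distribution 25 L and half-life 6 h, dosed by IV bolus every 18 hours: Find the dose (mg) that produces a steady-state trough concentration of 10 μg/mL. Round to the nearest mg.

τ/t½ = 18/6 ≈ 3, so f = (1/2)^(18/6) ≈ 0.125000.
Cmin,ss = (D/Vd)·f/(1−f), so D = Cmin,ss·Vd·(1−f)/f.
D = 10 × 25 × (1−f)/f ≈ 10 × 25 × 7.00000 ≈ 1750.00 mg.

1750 mg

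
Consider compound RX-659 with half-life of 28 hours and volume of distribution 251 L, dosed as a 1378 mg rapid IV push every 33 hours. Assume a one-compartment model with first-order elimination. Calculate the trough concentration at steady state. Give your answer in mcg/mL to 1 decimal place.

Over one 33-h interval, 33/28 ≈ 1.1786 half-lives elapse, leaving f ≈ 0.4418 of each dose.
Each bolus raises the concentration by D/Vd = 1378/251 ≈ 5.490 mcg/mL.
Steady-state trough Cmin,ss = C₀·f/(1−f) ≈ 5.490 × 0.4418/0.5582 ≈ 4.345 mcg/mL.

4.3 mcg/mL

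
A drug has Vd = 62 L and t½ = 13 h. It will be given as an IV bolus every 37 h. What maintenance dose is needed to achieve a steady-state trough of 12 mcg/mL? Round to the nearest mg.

4606 mg

τ/t½ = 37/13 ≈ 2.8462, so f = (1/2)^(37/13) ≈ 0.139066.
Cmin,ss = (D/Vd)·f/(1−f), so D = Cmin,ss·Vd·(1−f)/f.
D = 12 × 62 × (1−f)/f ≈ 12 × 62 × 6.19083 ≈ 4605.98 mg.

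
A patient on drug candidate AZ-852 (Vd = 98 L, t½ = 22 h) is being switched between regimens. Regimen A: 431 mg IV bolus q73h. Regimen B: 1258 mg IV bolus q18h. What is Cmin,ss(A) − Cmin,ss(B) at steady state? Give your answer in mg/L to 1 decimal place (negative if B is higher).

Regimen A: f = (1/2)^(73/22) ≈ 0.1003; Cmin,ss = (431/98)·f/(1−f) ≈ 0.490 mg/L.
Regimen B: f = (1/2)^(18/22) ≈ 0.5672; Cmin,ss = (1258/98)·f/(1−f) ≈ 16.823 mg/L.
Difference ≈ 0.490 − 16.823 ≈ -16.333 mg/L.

-16.3 mg/L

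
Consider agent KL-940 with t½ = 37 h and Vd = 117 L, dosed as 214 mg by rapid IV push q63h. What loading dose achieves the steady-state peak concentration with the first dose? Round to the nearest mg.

309 mg

f = (1/2)^(63/37) ≈ 0.307210; accumulation ratio R = 1/(1−f) ≈ 1.44344.
Loading dose to hit Cmax,ss on first dose: D_load = D_maint·R ≈ 214 × 1.44344 ≈ 308.90 mg.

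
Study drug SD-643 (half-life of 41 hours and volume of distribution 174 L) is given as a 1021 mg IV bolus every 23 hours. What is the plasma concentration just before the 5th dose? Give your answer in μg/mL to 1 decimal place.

f = (1/2)^(τ/t½) = (1/2)^(23/41) ≈ 0.6778.
C₀ = D/Vd = 1021/174 ≈ 5.868 μg/mL.
Before the 5th dose, 4 doses have been given. Superposition: Cmin = C₀·(f + f² + … + f^4).
≈ 5.868 × (0.6778 + 0.4594 + 0.3114 + 0.2111) ≈ 5.868 × 1.6597 ≈ 9.739 μg/mL.

9.7 μg/mL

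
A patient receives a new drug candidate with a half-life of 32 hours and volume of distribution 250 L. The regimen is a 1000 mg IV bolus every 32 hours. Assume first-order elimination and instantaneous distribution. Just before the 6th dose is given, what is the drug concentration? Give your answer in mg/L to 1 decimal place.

f = (1/2)^(τ/t½) = (1/2)^(32/32) ≈ 0.5000.
C₀ = D/Vd = 1000/250 ≈ 4.000 mg/L.
Before the 6th dose, 5 doses have been given. Superposition: Cmin = C₀·(f + f² + … + f^5).
≈ 4.000 × (0.5000 + 0.2500 + 0.1250 + 0.0625 + 0.0313) ≈ 4.000 × 0.9688 ≈ 3.875 mg/L.

3.9 mg/L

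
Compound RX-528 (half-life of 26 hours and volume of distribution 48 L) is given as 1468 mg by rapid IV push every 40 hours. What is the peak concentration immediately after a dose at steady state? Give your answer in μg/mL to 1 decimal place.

Over one 40-h interval, 40/26 ≈ 1.5385 half-lives elapse, leaving f ≈ 0.3443 of each dose.
Accumulation ratio R = 1/(1 − f) ≈ 1/0.6557 ≈ 1.5251.
Each bolus raises the concentration by D/Vd = 1468/48 ≈ 30.583 μg/mL.
Steady-state peak Cmax,ss = C₀·R ≈ 30.583 × 1.5251 ≈ 46.642 μg/mL.

46.6 μg/mL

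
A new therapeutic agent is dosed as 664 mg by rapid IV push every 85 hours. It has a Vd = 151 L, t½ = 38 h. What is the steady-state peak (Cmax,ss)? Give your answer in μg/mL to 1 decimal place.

5.6 μg/mL

Over one 85-h interval, 85/38 ≈ 2.2368 half-lives elapse, leaving f ≈ 0.2122 of each dose.
At steady state, accumulation factor R = 1/(1 − e^(−kτ)) ≈ 1.2694.
Single-dose peak C₀ = D/Vd = 664/151 ≈ 4.397 μg/mL.
Cmax,ss = C₀/(1 − f) ≈ 4.397/0.7878 ≈ 5.581 μg/mL.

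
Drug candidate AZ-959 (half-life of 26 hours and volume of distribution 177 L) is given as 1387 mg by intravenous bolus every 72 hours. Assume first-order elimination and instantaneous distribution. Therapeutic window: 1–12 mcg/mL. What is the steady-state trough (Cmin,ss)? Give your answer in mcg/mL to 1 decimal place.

1.3 mcg/mL

Over one 72-h interval, 72/26 ≈ 2.7692 half-lives elapse, leaving f ≈ 0.1467 of each dose.
Single-dose peak C₀ = D/Vd = 1387/177 ≈ 7.836 mcg/mL.
Steady-state trough Cmin,ss = C₀·f/(1−f) ≈ 7.836 × 0.1467/0.8533 ≈ 1.347 mcg/mL.
Trough 1.3 mcg/mL vs MEC 1 mcg/mL: adequate.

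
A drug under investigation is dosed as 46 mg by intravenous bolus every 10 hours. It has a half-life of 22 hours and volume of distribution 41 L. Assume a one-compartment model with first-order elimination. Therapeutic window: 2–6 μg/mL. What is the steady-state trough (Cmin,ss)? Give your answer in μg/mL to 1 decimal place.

3.0 μg/mL

k = ln2/t½ = ln2/22 ≈ 0.031507 h⁻¹; fraction remaining f = e^(−kτ) = e^(−0.031507×10) ≈ 0.7297.
At steady state, accumulation factor R = 1/(1 − e^(−kτ)) ≈ 3.6996.
Single-dose peak C₀ = D/Vd = 46/41 ≈ 1.122 μg/mL.
Cmax,ss = C₀/(1 − f) ≈ 1.122/0.2703 ≈ 4.151 μg/mL.
Steady-state trough Cmin,ss = Cmax,ss·f ≈ 4.151 × 0.7297 ≈ 3.029 μg/mL.
Trough 3.0 μg/mL vs MEC 2 μg/mL: adequate.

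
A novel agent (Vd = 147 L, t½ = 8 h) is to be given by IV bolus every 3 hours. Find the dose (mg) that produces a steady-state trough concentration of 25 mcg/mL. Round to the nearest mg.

τ/t½ = 3/8 ≈ 0.375, so f = (1/2)^(3/8) ≈ 0.771105.
Cmin,ss = (D/Vd)·f/(1−f), so D = Cmin,ss·Vd·(1−f)/f.
D = 25 × 147 × (1−f)/f ≈ 25 × 147 × 0.29684 ≈ 1090.89 mg.

1091 mg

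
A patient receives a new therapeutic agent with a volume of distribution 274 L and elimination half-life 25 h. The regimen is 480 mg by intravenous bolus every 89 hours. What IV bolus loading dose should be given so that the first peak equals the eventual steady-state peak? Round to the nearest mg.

f = (1/2)^(89/25) ≈ 0.084788; accumulation ratio R = 1/(1−f) ≈ 1.09264.
Loading dose to hit Cmax,ss on first dose: D_load = D_maint·R ≈ 480 × 1.09264 ≈ 524.47 mg.

524 mg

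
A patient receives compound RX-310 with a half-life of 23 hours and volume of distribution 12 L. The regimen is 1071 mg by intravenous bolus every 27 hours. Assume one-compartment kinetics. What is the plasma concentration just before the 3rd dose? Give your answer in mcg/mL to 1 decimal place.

f = (1/2)^(τ/t½) = (1/2)^(27/23) ≈ 0.4432.
C₀ = D/Vd = 1071/12 ≈ 89.250 mcg/mL.
Before the 3rd dose, 2 doses have been given. Superposition: Cmin = C₀·(f + f²).
≈ 89.250 × (0.4432 + 0.1964) ≈ 89.250 × 0.6396 ≈ 57.084 mcg/mL.

57.1 mcg/mL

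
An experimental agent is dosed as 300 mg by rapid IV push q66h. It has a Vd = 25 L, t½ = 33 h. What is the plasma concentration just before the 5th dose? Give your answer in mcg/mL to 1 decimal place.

f = (1/2)^(τ/t½) = (1/2)^(66/33) ≈ 0.2500.
C₀ = D/Vd = 300/25 ≈ 12.000 mcg/mL.
Before the 5th dose, 4 doses have been given. Superposition: Cmin = C₀·(f + f² + … + f^4).
≈ 12.000 × (0.2500 + 0.0625 + 0.0156 + 0.0039) ≈ 12.000 × 0.3320 ≈ 3.984 mcg/mL.

4.0 mcg/mL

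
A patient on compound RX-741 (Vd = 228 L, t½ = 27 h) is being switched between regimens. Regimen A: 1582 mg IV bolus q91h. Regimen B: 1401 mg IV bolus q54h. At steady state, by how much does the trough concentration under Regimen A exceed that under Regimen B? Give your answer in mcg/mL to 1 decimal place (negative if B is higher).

Regimen A: f = (1/2)^(91/27) ≈ 0.0967; Cmin,ss = (1582/228)·f/(1−f) ≈ 0.743 mcg/mL.
Regimen B: f = (1/2)^(54/27) ≈ 0.2500; Cmin,ss = (1401/228)·f/(1−f) ≈ 2.048 mcg/mL.
Difference ≈ 0.743 − 2.048 ≈ -1.305 mcg/mL.

-1.3 mcg/mL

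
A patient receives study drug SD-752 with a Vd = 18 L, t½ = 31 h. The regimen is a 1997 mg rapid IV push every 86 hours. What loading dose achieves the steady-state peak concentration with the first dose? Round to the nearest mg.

f = (1/2)^(86/31) ≈ 0.146179; accumulation ratio R = 1/(1−f) ≈ 1.17121.
Loading dose to hit Cmax,ss on first dose: D_load = D_maint·R ≈ 1997 × 1.17121 ≈ 2338.91 mg.

2339 mg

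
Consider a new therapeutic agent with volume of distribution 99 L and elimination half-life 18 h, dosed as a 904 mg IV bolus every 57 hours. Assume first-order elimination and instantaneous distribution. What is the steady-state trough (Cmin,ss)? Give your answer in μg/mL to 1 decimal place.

k = ln2/t½ = ln2/18 ≈ 0.038508 h⁻¹; fraction remaining f = e^(−kτ) = e^(−0.038508×57) ≈ 0.1114.
At steady state, accumulation factor R = 1/(1 − e^(−kτ)) ≈ 1.1254.
Each bolus raises the concentration by D/Vd = 904/99 ≈ 9.131 μg/mL.
Cmax,ss = C₀/(1 − f) ≈ 9.131/0.8886 ≈ 10.276 μg/mL.
One interval later, Cmin,ss = Cmax,ss·e^(−kτ) ≈ 10.276 × 0.1114 ≈ 1.145 μg/mL.

1.1 μg/mL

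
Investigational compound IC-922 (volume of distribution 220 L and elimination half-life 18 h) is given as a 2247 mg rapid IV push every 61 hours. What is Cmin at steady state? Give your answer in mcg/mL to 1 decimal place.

τ/t½ = 61/18 ≈ 3.3889, so fraction remaining f = (1/2)^(61/18) ≈ 0.0955.
Each bolus raises the concentration by D/Vd = 2247/220 ≈ 10.214 mcg/mL.
Steady-state trough Cmin,ss = C₀·f/(1−f) ≈ 10.214 × 0.0955/0.9045 ≈ 1.078 mcg/mL.

1.1 mcg/mL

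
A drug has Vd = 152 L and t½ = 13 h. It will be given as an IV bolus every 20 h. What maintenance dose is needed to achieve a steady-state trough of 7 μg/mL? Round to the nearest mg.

τ/t½ = 20/13 ≈ 1.5385, so f = (1/2)^(20/13) ≈ 0.344252.
Cmin,ss = (D/Vd)·f/(1−f), so D = Cmin,ss·Vd·(1−f)/f.
D = 7 × 152 × (1−f)/f ≈ 7 × 152 × 1.90485 ≈ 2026.76 mg.

2027 mg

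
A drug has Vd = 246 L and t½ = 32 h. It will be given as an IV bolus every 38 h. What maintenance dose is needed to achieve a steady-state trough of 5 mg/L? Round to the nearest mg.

τ/t½ = 38/32 ≈ 1.1875, so f = (1/2)^(38/32) ≈ 0.439063.
Cmin,ss = (D/Vd)·f/(1−f), so D = Cmin,ss·Vd·(1−f)/f.
D = 5 × 246 × (1−f)/f ≈ 5 × 246 × 1.27758 ≈ 1571.42 mg.

1571 mg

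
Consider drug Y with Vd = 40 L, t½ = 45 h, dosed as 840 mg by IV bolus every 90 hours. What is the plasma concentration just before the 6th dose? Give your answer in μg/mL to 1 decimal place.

7.0 μg/mL

f = (1/2)^(τ/t½) = (1/2)^(90/45) ≈ 0.2500.
C₀ = D/Vd = 840/40 ≈ 21.000 μg/mL.
Before the 6th dose, 5 doses have been given. Superposition: Cmin = C₀·(f + f² + … + f^5).
≈ 21.000 × (0.2500 + 0.0625 + 0.0156 + 0.0039 + 0.0010) ≈ 21.000 × 0.3330 ≈ 6.993 μg/mL.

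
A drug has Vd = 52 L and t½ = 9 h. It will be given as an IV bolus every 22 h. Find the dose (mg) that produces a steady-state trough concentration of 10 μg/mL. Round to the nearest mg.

2310 mg

τ/t½ = 22/9 ≈ 2.4444, so f = (1/2)^(22/9) ≈ 0.183717.
Cmin,ss = (D/Vd)·f/(1−f), so D = Cmin,ss·Vd·(1−f)/f.
D = 10 × 52 × (1−f)/f ≈ 10 × 52 × 4.44315 ≈ 2310.44 mg.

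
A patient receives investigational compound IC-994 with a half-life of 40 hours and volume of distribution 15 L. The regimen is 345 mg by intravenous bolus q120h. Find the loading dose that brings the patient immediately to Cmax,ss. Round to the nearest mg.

f = (1/2)^(120/40) ≈ 0.125000; accumulation ratio R = 1/(1−f) ≈ 1.14286.
Loading dose to hit Cmax,ss on first dose: D_load = D_maint·R ≈ 345 × 1.14286 ≈ 394.29 mg.

394 mg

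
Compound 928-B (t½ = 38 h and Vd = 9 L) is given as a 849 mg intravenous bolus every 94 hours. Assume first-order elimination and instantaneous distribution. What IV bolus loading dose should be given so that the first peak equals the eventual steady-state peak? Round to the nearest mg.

f = (1/2)^(94/38) ≈ 0.180031; accumulation ratio R = 1/(1−f) ≈ 1.21956.
Loading dose to hit Cmax,ss on first dose: D_load = D_maint·R ≈ 849 × 1.21956 ≈ 1035.41 mg.

1035 mg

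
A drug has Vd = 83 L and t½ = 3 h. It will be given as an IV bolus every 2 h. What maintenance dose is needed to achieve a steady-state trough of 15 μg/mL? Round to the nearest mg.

τ/t½ = 2/3 ≈ 0.66667, so f = (1/2)^(2/3) ≈ 0.629961.
Cmin,ss = (D/Vd)·f/(1−f), so D = Cmin,ss·Vd·(1−f)/f.
D = 15 × 83 × (1−f)/f ≈ 15 × 83 × 0.58740 ≈ 731.31 mg.

731 mg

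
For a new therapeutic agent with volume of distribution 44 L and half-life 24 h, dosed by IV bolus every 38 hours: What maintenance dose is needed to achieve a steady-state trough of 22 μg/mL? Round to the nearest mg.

1933 mg

τ/t½ = 38/24 ≈ 1.5833, so f = (1/2)^(38/24) ≈ 0.333710.
Cmin,ss = (D/Vd)·f/(1−f), so D = Cmin,ss·Vd·(1−f)/f.
D = 22 × 44 × (1−f)/f ≈ 22 × 44 × 1.99661 ≈ 1932.72 mg.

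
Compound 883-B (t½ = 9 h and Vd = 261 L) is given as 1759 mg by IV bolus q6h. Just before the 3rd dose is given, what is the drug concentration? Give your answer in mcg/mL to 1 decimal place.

6.9 mcg/mL

f = (1/2)^(τ/t½) = (1/2)^(6/9) ≈ 0.6300.
C₀ = D/Vd = 1759/261 ≈ 6.739 mcg/mL.
Before the 3rd dose, 2 doses have been given. Superposition: Cmin = C₀·(f + f²).
≈ 6.739 × (0.6300 + 0.3969) ≈ 6.739 × 1.0269 ≈ 6.920 mcg/mL.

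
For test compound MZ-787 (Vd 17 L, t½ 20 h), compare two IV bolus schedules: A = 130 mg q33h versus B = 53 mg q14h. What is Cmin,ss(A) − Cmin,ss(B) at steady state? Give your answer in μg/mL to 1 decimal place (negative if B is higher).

Regimen A: f = (1/2)^(33/20) ≈ 0.3186; Cmin,ss = (130/17)·f/(1−f) ≈ 3.576 μg/mL.
Regimen B: f = (1/2)^(14/20) ≈ 0.6156; Cmin,ss = (53/17)·f/(1−f) ≈ 4.993 μg/mL.
Difference ≈ 3.576 − 4.993 ≈ -1.417 μg/mL.

-1.4 μg/mL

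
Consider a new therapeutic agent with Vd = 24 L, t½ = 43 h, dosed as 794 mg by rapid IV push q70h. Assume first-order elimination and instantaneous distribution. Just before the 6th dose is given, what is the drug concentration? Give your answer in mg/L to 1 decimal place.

f = (1/2)^(τ/t½) = (1/2)^(70/43) ≈ 0.3236.
C₀ = D/Vd = 794/24 ≈ 33.083 mg/L.
Before the 6th dose, 5 doses have been given. Superposition: Cmin = C₀·(f + f² + … + f^5).
≈ 33.083 × (0.3236 + 0.1047 + 0.0339 + 0.0110 + 0.0035) ≈ 33.083 × 0.4767 ≈ 15.771 mg/L.

15.8 mg/L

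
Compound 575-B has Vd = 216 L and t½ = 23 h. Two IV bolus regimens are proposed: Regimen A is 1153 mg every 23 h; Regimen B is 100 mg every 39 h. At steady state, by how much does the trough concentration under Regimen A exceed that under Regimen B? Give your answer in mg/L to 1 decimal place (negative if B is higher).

Regimen A: f = (1/2)^(23/23) ≈ 0.5000; Cmin,ss = (1153/216)·f/(1−f) ≈ 5.338 mg/L.
Regimen B: f = (1/2)^(39/23) ≈ 0.3087; Cmin,ss = (100/216)·f/(1−f) ≈ 0.207 mg/L.
Difference ≈ 5.338 − 0.207 ≈ 5.131 mg/L.

5.1 mg/L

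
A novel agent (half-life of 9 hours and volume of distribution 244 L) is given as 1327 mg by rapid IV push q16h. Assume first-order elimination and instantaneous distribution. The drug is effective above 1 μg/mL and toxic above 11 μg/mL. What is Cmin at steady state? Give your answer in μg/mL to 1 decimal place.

k = ln2/t½ = ln2/9 ≈ 0.077016 h⁻¹; fraction remaining f = e^(−kτ) = e^(−0.077016×16) ≈ 0.2916.
Each bolus raises the concentration by D/Vd = 1327/244 ≈ 5.439 μg/mL.
Steady-state trough Cmin,ss = C₀·f/(1−f) ≈ 5.439 × 0.2916/0.7084 ≈ 2.239 μg/mL.
Trough 2.2 μg/mL vs MEC 1 μg/mL: adequate.

2.2 μg/mL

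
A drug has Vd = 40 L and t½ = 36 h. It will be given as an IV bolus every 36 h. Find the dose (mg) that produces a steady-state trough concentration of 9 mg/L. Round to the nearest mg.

360 mg

τ/t½ = 36/36 ≈ 1, so f = (1/2)^(36/36) ≈ 0.500000.
Cmin,ss = (D/Vd)·f/(1−f), so D = Cmin,ss·Vd·(1−f)/f.
D = 9 × 40 × (1−f)/f ≈ 9 × 40 × 1.00000 ≈ 360.00 mg.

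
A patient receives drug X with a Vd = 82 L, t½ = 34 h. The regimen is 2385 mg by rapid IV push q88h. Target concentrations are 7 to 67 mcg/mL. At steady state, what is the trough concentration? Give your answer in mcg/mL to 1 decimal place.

τ/t½ = 88/34 ≈ 2.5882, so fraction remaining f = (1/2)^(88/34) ≈ 0.1663.
Accumulation ratio R = 1/(1 − f) ≈ 1/0.8337 ≈ 1.1995.
Single-dose peak C₀ = D/Vd = 2385/82 ≈ 29.085 mcg/mL.
Steady-state peak Cmax,ss = C₀·R ≈ 29.085 × 1.1995 ≈ 34.887 mcg/mL.
One interval later, Cmin,ss = Cmax,ss·e^(−kτ) ≈ 34.887 × 0.1663 ≈ 5.802 mcg/mL.
Trough 5.8 mcg/mL vs MEC 7 mcg/mL: subtherapeutic.

5.8 mcg/mL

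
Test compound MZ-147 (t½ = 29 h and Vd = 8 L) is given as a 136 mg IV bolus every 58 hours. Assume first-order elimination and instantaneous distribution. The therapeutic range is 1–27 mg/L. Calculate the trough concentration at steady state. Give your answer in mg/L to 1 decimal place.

The dosing interval is 2 half-lives, so f = 2^(−2) = 0.25.
Accumulation ratio R = 1/(1 − f) = 1/0.75 = 4/3.
Single-dose peak C₀ = D/Vd = 136/8 = 17 mg/L.
Steady-state peak Cmax,ss = C₀·R = 17 × 4/3 ≈ 22.667 mg/L.
Steady-state trough Cmin,ss = Cmax,ss·f ≈ 22.667 × 0.25 ≈ 5.667 mg/L.
Trough 5.7 mg/L vs MEC 1 mg/L: adequate.

5.7 mg/L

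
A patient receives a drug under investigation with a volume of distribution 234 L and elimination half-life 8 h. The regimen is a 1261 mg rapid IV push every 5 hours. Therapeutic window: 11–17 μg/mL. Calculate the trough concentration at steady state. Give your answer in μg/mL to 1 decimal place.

9.9 μg/mL

Over one 5-h interval, 5/8 ≈ 0.625 half-lives elapse, leaving f ≈ 0.6484 of each dose.
Accumulation ratio R = 1/(1 − f) ≈ 1/0.3516 ≈ 2.8441.
Single-dose peak C₀ = D/Vd = 1261/234 ≈ 5.389 μg/mL.
Steady-state peak Cmax,ss = C₀·R ≈ 5.389 × 2.8441 ≈ 15.327 μg/mL.
Steady-state trough Cmin,ss = Cmax,ss·f ≈ 15.327 × 0.6484 ≈ 9.938 μg/mL.
Trough 9.9 μg/mL vs MEC 11 μg/mL: subtherapeutic.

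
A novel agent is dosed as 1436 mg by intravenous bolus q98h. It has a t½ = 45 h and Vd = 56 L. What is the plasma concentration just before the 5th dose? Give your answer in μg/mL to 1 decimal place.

f = (1/2)^(τ/t½) = (1/2)^(98/45) ≈ 0.2210.
C₀ = D/Vd = 1436/56 ≈ 25.643 μg/mL.
Before the 5th dose, 4 doses have been given. Superposition: Cmin = C₀·(f + f² + … + f^4).
≈ 25.643 × (0.2210 + 0.0488 + 0.0108 + 0.0024) ≈ 25.643 × 0.2830 ≈ 7.257 μg/mL.

7.3 μg/mL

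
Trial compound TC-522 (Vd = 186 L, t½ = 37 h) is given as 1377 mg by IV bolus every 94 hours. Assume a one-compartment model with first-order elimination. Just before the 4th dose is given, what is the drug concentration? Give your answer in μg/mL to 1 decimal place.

f = (1/2)^(τ/t½) = (1/2)^(94/37) ≈ 0.1719.
C₀ = D/Vd = 1377/186 ≈ 7.403 μg/mL.
Before the 4th dose, 3 doses have been given. Superposition: Cmin = C₀·(f + f² + … + f^3).
≈ 7.403 × (0.1719 + 0.0295 + 0.0051) ≈ 7.403 × 0.2065 ≈ 1.529 μg/mL.

1.5 μg/mL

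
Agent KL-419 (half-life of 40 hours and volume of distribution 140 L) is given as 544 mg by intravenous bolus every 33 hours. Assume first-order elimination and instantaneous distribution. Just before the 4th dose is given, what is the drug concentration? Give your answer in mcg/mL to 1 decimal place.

f = (1/2)^(τ/t½) = (1/2)^(33/40) ≈ 0.5645.
C₀ = D/Vd = 544/140 ≈ 3.886 mcg/mL.
Before the 4th dose, 3 doses have been given. Superposition: Cmin = C₀·(f + f² + … + f^3).
≈ 3.886 × (0.5645 + 0.3187 + 0.1799) ≈ 3.886 × 1.0631 ≈ 4.131 mcg/mL.

4.1 mcg/mL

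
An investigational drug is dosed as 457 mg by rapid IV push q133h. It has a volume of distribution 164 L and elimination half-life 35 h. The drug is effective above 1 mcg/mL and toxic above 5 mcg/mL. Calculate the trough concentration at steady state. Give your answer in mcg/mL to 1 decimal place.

0.2 mcg/mL

τ/t½ = 133/35 ≈ 3.8, so fraction remaining f = (1/2)^(133/35) ≈ 0.0718.
Single-dose peak C₀ = D/Vd = 457/164 ≈ 2.787 mcg/mL.
Steady-state trough Cmin,ss = C₀·f/(1−f) ≈ 2.787 × 0.0718/0.9282 ≈ 0.216 mcg/mL.
Trough 0.2 mcg/mL vs MEC 1 mcg/mL: subtherapeutic.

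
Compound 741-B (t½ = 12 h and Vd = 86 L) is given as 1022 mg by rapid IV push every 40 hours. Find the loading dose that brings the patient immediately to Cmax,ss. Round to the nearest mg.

f = (1/2)^(40/12) ≈ 0.099213; accumulation ratio R = 1/(1−f) ≈ 1.11014.
Loading dose to hit Cmax,ss on first dose: D_load = D_maint·R ≈ 1022 × 1.11014 ≈ 1134.56 mg.

1135 mg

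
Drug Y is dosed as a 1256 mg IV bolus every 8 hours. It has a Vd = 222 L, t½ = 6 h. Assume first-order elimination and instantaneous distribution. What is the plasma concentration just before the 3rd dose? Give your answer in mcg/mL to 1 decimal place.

f = (1/2)^(τ/t½) = (1/2)^(8/6) ≈ 0.3969.
C₀ = D/Vd = 1256/222 ≈ 5.658 mcg/mL.
Before the 3rd dose, 2 doses have been given. Superposition: Cmin = C₀·(f + f²).
≈ 5.658 × (0.3969 + 0.1575) ≈ 5.658 × 0.5544 ≈ 3.137 mcg/mL.

3.1 mcg/mL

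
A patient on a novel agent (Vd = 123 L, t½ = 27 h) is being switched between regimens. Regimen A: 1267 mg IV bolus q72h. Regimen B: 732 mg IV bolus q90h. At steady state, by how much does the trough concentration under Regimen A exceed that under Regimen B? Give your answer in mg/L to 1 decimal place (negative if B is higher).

Regimen A: f = (1/2)^(72/27) ≈ 0.1575; Cmin,ss = (1267/123)·f/(1−f) ≈ 1.926 mg/L.
Regimen B: f = (1/2)^(90/27) ≈ 0.0992; Cmin,ss = (732/123)·f/(1−f) ≈ 0.655 mg/L.
Difference ≈ 1.926 − 0.655 ≈ 1.271 mg/L.

1.3 mg/L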